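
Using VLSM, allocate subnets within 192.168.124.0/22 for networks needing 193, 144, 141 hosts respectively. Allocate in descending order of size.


193 hosts -> /24 (254 usable): 192.168.124.0/24
144 hosts -> /24 (254 usable): 192.168.125.0/24
141 hosts -> /24 (254 usable): 192.168.126.0/24
Allocation: 192.168.124.0/24 (193 hosts, 254 usable); 192.168.125.0/24 (144 hosts, 254 usable); 192.168.126.0/24 (141 hosts, 254 usable)


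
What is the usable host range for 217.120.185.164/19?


Network: 217.120.160.0
Broadcast: 217.120.191.255
First usable = network + 1
Last usable = broadcast - 1
Range: 217.120.160.1 to 217.120.191.254


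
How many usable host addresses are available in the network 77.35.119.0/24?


Host bits = 32 - 24 = 8
Total addresses = 2^8 = 256
Usable = total - 2 (network and broadcast)
Usable hosts: 254


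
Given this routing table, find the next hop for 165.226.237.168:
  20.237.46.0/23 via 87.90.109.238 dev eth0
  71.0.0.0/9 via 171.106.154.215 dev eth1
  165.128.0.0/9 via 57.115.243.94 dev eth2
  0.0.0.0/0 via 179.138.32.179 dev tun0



Longest prefix match for 165.226.237.168:
  /23 20.237.46.0: no
  /9 71.0.0.0: no
  /9 165.128.0.0: MATCH
  /0 0.0.0.0: MATCH
Selected: next-hop 57.115.243.94 via eth2 (matched /9)


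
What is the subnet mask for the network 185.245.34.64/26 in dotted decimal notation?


/26 means 26 network bits, 6 host bits
Binary: 11111111111111111111111111000000
Mask: 255.255.255.192


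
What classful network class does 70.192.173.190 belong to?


First octet: 70
Binary: 01000110
0xxxxxxx -> Class A (1-126)
Class A, default mask 255.0.0.0 (/8)


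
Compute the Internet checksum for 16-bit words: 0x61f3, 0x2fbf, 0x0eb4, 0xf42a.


Sum all words (with carry folding):
+ 0x61f3 = 0x61f3
+ 0x2fbf = 0x91b2
+ 0x0eb4 = 0xa066
+ 0xf42a = 0x9491
One's complement: ~0x9491
Checksum = 0x6b6e


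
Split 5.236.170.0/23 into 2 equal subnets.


New prefix = 23 + 1 = 24
Each subnet has 256 addresses
  5.236.170.0/24
  5.236.171.0/24
Subnets: 5.236.170.0/24, 5.236.171.0/24


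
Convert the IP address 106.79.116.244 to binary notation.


106 = 01101010
79 = 01001111
116 = 01110100
244 = 11110100
Binary: 01101010.01001111.01110100.11110100


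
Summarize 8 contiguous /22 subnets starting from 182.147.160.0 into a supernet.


Original prefix: /22
Number of subnets: 8 = 2^3
New prefix = 22 - 3 = 19
Supernet: 182.147.160.0/19


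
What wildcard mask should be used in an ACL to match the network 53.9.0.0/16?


Subnet mask: 255.255.0.0
Wildcard = 255.255.255.255 - subnet mask
255 - 255 = 0
255 - 255 = 0
255 - 0 = 255
255 - 0 = 255
Wildcard: 0.0.255.255


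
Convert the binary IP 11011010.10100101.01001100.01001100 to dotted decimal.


11011010 = 218
10100101 = 165
01001100 = 76
01001100 = 76
IP: 218.165.76.76


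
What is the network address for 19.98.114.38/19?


IP:   00010011.01100010.01110010.00100110
Mask: 11111111.11111111.11100000.00000000
AND operation:
Net:  00010011.01100010.01100000.00000000
Network: 19.98.96.0/19


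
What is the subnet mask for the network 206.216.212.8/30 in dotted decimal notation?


/30 means 30 network bits, 2 host bits
Binary: 11111111111111111111111111111100
Mask: 255.255.255.252


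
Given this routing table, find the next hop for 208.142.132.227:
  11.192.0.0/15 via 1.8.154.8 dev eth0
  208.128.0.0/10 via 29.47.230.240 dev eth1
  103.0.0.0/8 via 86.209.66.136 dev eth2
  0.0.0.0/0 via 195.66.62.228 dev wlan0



Longest prefix match for 208.142.132.227:
  /15 11.192.0.0: no
  /10 208.128.0.0: MATCH
  /8 103.0.0.0: no
  /0 0.0.0.0: MATCH
Selected: next-hop 29.47.230.240 via eth1 (matched /10)


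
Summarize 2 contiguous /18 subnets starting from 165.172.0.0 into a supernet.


Original prefix: /18
Number of subnets: 2 = 2^1
New prefix = 18 - 1 = 17
Supernet: 165.172.0.0/17


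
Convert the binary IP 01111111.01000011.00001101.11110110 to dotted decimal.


01111111 = 127
01000011 = 67
00001101 = 13
11110110 = 246
IP: 127.67.13.246


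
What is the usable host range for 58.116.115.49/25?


Network: 58.116.115.0
Broadcast: 58.116.115.127
First usable = network + 1
Last usable = broadcast - 1
Range: 58.116.115.1 to 58.116.115.126


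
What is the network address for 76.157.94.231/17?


IP:   01001100.10011101.01011110.11100111
Mask: 11111111.11111111.10000000.00000000
AND operation:
Net:  01001100.10011101.00000000.00000000
Network: 76.157.0.0/17


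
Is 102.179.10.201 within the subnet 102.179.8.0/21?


Subnet network: 102.179.8.0
Test IP AND mask: 102.179.8.0
Yes, 102.179.10.201 is in 102.179.8.0/21


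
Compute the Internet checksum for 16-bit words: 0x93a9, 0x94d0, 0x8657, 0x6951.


Sum all words (with carry folding):
+ 0x93a9 = 0x93a9
+ 0x94d0 = 0x287a
+ 0x8657 = 0xaed1
+ 0x6951 = 0x1823
One's complement: ~0x1823
Checksum = 0xe7dc


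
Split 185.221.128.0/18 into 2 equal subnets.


New prefix = 18 + 1 = 19
Each subnet has 8192 addresses
  185.221.128.0/19
  185.221.160.0/19
Subnets: 185.221.128.0/19, 185.221.160.0/19


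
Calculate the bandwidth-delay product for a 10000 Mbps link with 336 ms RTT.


BDP = bandwidth * RTT
= 10000 Mbps * 336 ms
= 10000 * 1e6 * 336 / 1000 bits
= 3360000000 bits
= 420000000 bytes
= 410156.25 KB
BDP = 3360000000 bits (420000000 bytes)


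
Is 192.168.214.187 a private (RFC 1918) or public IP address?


RFC 1918 private ranges:
  10.0.0.0/8 (10.0.0.0 - 10.255.255.255)
  172.16.0.0/12 (172.16.0.0 - 172.31.255.255)
  192.168.0.0/16 (192.168.0.0 - 192.168.255.255)
Private (in 192.168.0.0/16)


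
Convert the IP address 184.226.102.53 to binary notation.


184 = 10111000
226 = 11100010
102 = 01100110
53 = 00110101
Binary: 10111000.11100010.01100110.00110101


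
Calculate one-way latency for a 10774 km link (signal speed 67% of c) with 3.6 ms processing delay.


Speed = 0.67 * 3e5 km/s = 201000 km/s
Propagation delay = 10774 / 201000 = 0.0536 s = 53.602 ms
Processing delay = 3.6 ms
Total one-way latency = 57.202 ms


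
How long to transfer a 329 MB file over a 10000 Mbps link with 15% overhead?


Effective throughput = 10000 * (1 - 15/100) = 8500 Mbps
File size in Mb = 329 * 8 = 2632 Mb
Time = 2632 / 8500
Time = 0.3096 seconds


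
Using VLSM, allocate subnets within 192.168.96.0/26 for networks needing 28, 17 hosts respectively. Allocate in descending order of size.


28 hosts -> /27 (30 usable): 192.168.96.0/27
17 hosts -> /27 (30 usable): 192.168.96.32/27
Allocation: 192.168.96.0/27 (28 hosts, 30 usable); 192.168.96.32/27 (17 hosts, 30 usable)


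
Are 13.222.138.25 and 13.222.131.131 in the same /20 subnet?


Mask: 255.255.240.0
13.222.138.25 AND mask = 13.222.128.0
13.222.131.131 AND mask = 13.222.128.0
Yes, same subnet (13.222.128.0)


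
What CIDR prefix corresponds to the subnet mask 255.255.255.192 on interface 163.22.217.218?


Binary: 11111111.11111111.11111111.11000000
Count leading 1s
Prefix: /26


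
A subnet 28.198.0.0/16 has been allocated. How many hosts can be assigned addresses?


Host bits = 32 - 16 = 16
Total addresses = 2^16 = 65536
Usable = total - 2 (network and broadcast)
Usable hosts: 65534


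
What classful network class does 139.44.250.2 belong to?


First octet: 139
Binary: 10001011
10xxxxxx -> Class B (128-191)
Class B, default mask 255.255.0.0 (/16)


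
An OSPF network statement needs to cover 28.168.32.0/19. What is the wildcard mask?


Subnet mask: 255.255.224.0
Wildcard = 255.255.255.255 - subnet mask
255 - 255 = 0
255 - 255 = 0
255 - 224 = 31
255 - 0 = 255
Wildcard: 0.0.31.255


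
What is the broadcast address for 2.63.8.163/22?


Network: 2.63.8.0/22
Host bits = 10
Set all host bits to 1:
Broadcast: 2.63.11.255


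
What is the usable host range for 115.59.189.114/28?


Network: 115.59.189.112
Broadcast: 115.59.189.127
First usable = network + 1
Last usable = broadcast - 1
Range: 115.59.189.113 to 115.59.189.126


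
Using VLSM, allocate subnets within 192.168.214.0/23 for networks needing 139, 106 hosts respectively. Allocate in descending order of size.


139 hosts -> /24 (254 usable): 192.168.214.0/24
106 hosts -> /25 (126 usable): 192.168.215.0/25
Allocation: 192.168.214.0/24 (139 hosts, 254 usable); 192.168.215.0/25 (106 hosts, 126 usable)


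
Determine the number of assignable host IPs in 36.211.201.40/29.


Host bits = 32 - 29 = 3
Total addresses = 2^3 = 8
Usable = total - 2 (network and broadcast)
Usable hosts: 6


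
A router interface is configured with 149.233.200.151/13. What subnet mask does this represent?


/13 means 13 network bits, 19 host bits
Binary: 11111111111110000000000000000000
Mask: 255.248.0.0


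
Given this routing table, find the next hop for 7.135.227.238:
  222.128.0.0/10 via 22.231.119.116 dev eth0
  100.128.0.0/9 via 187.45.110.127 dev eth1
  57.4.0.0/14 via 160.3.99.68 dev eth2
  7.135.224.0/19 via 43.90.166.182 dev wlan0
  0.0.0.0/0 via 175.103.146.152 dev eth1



Longest prefix match for 7.135.227.238:
  /10 222.128.0.0: no
  /9 100.128.0.0: no
  /14 57.4.0.0: no
  /19 7.135.224.0: MATCH
  /0 0.0.0.0: MATCH
Selected: next-hop 43.90.166.182 via wlan0 (matched /19)


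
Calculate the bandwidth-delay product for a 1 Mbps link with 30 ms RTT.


BDP = bandwidth * RTT
= 1 Mbps * 30 ms
= 1 * 1e6 * 30 / 1000 bits
= 30000 bits
= 3750 bytes
= 3.6621 KB
BDP = 30000 bits (3750 bytes)


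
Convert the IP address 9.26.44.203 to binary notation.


9 = 00001001
26 = 00011010
44 = 00101100
203 = 11001011
Binary: 00001001.00011010.00101100.11001011


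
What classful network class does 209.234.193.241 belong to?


First octet: 209
Binary: 11010001
110xxxxx -> Class C (192-223)
Class C, default mask 255.255.255.0 (/24)


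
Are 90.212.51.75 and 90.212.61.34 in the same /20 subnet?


Mask: 255.255.240.0
90.212.51.75 AND mask = 90.212.48.0
90.212.61.34 AND mask = 90.212.48.0
Yes, same subnet (90.212.48.0)


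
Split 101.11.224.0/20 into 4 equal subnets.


New prefix = 20 + 2 = 22
Each subnet has 1024 addresses
  101.11.224.0/22
  101.11.228.0/22
  101.11.232.0/22
  101.11.236.0/22
Subnets: 101.11.224.0/22, 101.11.228.0/22, 101.11.232.0/22, 101.11.236.0/22


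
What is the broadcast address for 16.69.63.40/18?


Network: 16.69.0.0/18
Host bits = 14
Set all host bits to 1:
Broadcast: 16.69.63.255


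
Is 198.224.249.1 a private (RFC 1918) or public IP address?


RFC 1918 private ranges:
  10.0.0.0/8 (10.0.0.0 - 10.255.255.255)
  172.16.0.0/12 (172.16.0.0 - 172.31.255.255)
  192.168.0.0/16 (192.168.0.0 - 192.168.255.255)
Public (not in any RFC 1918 range)


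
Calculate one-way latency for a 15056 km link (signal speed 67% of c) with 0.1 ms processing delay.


Speed = 0.67 * 3e5 km/s = 201000 km/s
Propagation delay = 15056 / 201000 = 0.0749 s = 74.9055 ms
Processing delay = 0.1 ms
Total one-way latency = 75.0055 ms


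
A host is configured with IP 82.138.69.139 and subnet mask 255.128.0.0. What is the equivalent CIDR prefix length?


Binary: 11111111.10000000.00000000.00000000
Count leading 1s
Prefix: /9


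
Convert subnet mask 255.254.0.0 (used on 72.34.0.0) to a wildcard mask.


Subnet mask: 255.254.0.0
Wildcard = 255.255.255.255 - subnet mask
255 - 255 = 0
255 - 254 = 1
255 - 0 = 255
255 - 0 = 255
Wildcard: 0.1.255.255


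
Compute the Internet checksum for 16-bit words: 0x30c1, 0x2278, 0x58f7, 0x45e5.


Sum all words (with carry folding):
+ 0x30c1 = 0x30c1
+ 0x2278 = 0x5339
+ 0x58f7 = 0xac30
+ 0x45e5 = 0xf215
One's complement: ~0xf215
Checksum = 0x0dea


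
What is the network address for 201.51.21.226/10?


IP:   11001001.00110011.00010101.11100010
Mask: 11111111.11000000.00000000.00000000
AND operation:
Net:  11001001.00000000.00000000.00000000
Network: 201.0.0.0/10


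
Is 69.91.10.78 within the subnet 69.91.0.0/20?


Subnet network: 69.91.0.0
Test IP AND mask: 69.91.0.0
Yes, 69.91.10.78 is in 69.91.0.0/20


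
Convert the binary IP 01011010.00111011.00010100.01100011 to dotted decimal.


01011010 = 90
00111011 = 59
00010100 = 20
01100011 = 99
IP: 90.59.20.99


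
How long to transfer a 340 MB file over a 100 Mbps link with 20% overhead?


Effective throughput = 100 * (1 - 20/100) = 80 Mbps
File size in Mb = 340 * 8 = 2720 Mb
Time = 2720 / 80
Time = 34 seconds


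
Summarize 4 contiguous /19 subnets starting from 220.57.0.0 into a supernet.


Original prefix: /19
Number of subnets: 4 = 2^2
New prefix = 19 - 2 = 17
Supernet: 220.57.0.0/17


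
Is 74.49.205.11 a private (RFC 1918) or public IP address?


RFC 1918 private ranges:
  10.0.0.0/8 (10.0.0.0 - 10.255.255.255)
  172.16.0.0/12 (172.16.0.0 - 172.31.255.255)
  192.168.0.0/16 (192.168.0.0 - 192.168.255.255)
Public (not in any RFC 1918 range)


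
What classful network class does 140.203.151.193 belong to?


First octet: 140
Binary: 10001100
10xxxxxx -> Class B (128-191)
Class B, default mask 255.255.0.0 (/16)


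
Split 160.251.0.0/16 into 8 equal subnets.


New prefix = 16 + 3 = 19
Each subnet has 8192 addresses
  160.251.0.0/19
  160.251.32.0/19
  160.251.64.0/19
  160.251.96.0/19
  160.251.128.0/19
  160.251.160.0/19
  160.251.192.0/19
  160.251.224.0/19
Subnets: 160.251.0.0/19, 160.251.32.0/19, 160.251.64.0/19, 160.251.96.0/19, 160.251.128.0/19, 160.251.160.0/19, 160.251.192.0/19, 160.251.224.0/19


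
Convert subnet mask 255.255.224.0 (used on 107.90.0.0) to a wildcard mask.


Subnet mask: 255.255.224.0
Wildcard = 255.255.255.255 - subnet mask
255 - 255 = 0
255 - 255 = 0
255 - 224 = 31
255 - 0 = 255
Wildcard: 0.0.31.255


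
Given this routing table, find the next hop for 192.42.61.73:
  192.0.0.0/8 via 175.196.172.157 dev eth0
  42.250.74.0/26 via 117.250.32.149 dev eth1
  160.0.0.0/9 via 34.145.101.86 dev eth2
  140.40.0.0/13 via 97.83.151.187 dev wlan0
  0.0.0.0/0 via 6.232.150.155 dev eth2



Longest prefix match for 192.42.61.73:
  /8 192.0.0.0: MATCH
  /26 42.250.74.0: no
  /9 160.0.0.0: no
  /13 140.40.0.0: no
  /0 0.0.0.0: MATCH
Selected: next-hop 175.196.172.157 via eth0 (matched /8)


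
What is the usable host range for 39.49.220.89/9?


Network: 39.0.0.0
Broadcast: 39.127.255.255
First usable = network + 1
Last usable = broadcast - 1
Range: 39.0.0.1 to 39.127.255.254


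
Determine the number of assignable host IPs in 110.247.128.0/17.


Host bits = 32 - 17 = 15
Total addresses = 2^15 = 32768
Usable = total - 2 (network and broadcast)
Usable hosts: 32766


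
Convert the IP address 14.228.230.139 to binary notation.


14 = 00001110
228 = 11100100
230 = 11100110
139 = 10001011
Binary: 00001110.11100100.11100110.10001011


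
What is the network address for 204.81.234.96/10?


IP:   11001100.01010001.11101010.01100000
Mask: 11111111.11000000.00000000.00000000
AND operation:
Net:  11001100.01000000.00000000.00000000
Network: 204.64.0.0/10


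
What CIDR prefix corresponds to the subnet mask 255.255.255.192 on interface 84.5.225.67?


Binary: 11111111.11111111.11111111.11000000
Count leading 1s
Prefix: /26


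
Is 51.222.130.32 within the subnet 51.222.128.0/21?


Subnet network: 51.222.128.0
Test IP AND mask: 51.222.128.0
Yes, 51.222.130.32 is in 51.222.128.0/21


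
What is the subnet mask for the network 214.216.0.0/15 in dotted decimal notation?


/15 means 15 network bits, 17 host bits
Binary: 11111111111111100000000000000000
Mask: 255.254.0.0


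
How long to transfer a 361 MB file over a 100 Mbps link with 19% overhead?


Effective throughput = 100 * (1 - 19/100) = 81 Mbps
File size in Mb = 361 * 8 = 2888 Mb
Time = 2888 / 81
Time = 35.6543 seconds


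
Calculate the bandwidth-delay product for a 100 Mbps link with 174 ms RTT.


BDP = bandwidth * RTT
= 100 Mbps * 174 ms
= 100 * 1e6 * 174 / 1000 bits
= 17400000 bits
= 2175000 bytes
= 2124.0234 KB
BDP = 17400000 bits (2175000 bytes)


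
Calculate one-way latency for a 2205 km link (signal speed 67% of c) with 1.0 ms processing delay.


Speed = 0.67 * 3e5 km/s = 201000 km/s
Propagation delay = 2205 / 201000 = 0.011 s = 10.9701 ms
Processing delay = 1.0 ms
Total one-way latency = 11.9701 ms


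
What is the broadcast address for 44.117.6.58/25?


Network: 44.117.6.0/25
Host bits = 7
Set all host bits to 1:
Broadcast: 44.117.6.127


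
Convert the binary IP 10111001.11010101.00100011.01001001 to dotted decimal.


10111001 = 185
11010101 = 213
00100011 = 35
01001001 = 73
IP: 185.213.35.73


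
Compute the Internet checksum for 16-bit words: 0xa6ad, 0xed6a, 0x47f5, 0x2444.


Sum all words (with carry folding):
+ 0xa6ad = 0xa6ad
+ 0xed6a = 0x9418
+ 0x47f5 = 0xdc0d
+ 0x2444 = 0x0052
One's complement: ~0x0052
Checksum = 0xffad


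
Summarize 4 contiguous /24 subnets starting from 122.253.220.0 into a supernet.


Original prefix: /24
Number of subnets: 4 = 2^2
New prefix = 24 - 2 = 22
Supernet: 122.253.220.0/22


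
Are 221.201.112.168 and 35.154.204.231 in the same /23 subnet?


Mask: 255.255.254.0
221.201.112.168 AND mask = 221.201.112.0
35.154.204.231 AND mask = 35.154.204.0
No, different subnets (221.201.112.0 vs 35.154.204.0)


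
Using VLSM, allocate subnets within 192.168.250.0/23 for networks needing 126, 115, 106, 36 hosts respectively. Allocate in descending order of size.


126 hosts -> /25 (126 usable): 192.168.250.0/25
115 hosts -> /25 (126 usable): 192.168.250.128/25
106 hosts -> /25 (126 usable): 192.168.251.0/25
36 hosts -> /26 (62 usable): 192.168.251.128/26
Allocation: 192.168.250.0/25 (126 hosts, 126 usable); 192.168.250.128/25 (115 hosts, 126 usable); 192.168.251.0/25 (106 hosts, 126 usable); 192.168.251.128/26 (36 hosts, 62 usable)


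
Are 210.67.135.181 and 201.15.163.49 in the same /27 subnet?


Mask: 255.255.255.224
210.67.135.181 AND mask = 210.67.135.160
201.15.163.49 AND mask = 201.15.163.32
No, different subnets (210.67.135.160 vs 201.15.163.32)


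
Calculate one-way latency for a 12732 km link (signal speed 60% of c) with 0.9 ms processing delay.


Speed = 0.6 * 3e5 km/s = 180000 km/s
Propagation delay = 12732 / 180000 = 0.0707 s = 70.7333 ms
Processing delay = 0.9 ms
Total one-way latency = 71.6333 ms


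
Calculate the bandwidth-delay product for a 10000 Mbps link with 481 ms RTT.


BDP = bandwidth * RTT
= 10000 Mbps * 481 ms
= 10000 * 1e6 * 481 / 1000 bits
= 4810000000 bits
= 601250000 bytes
= 587158.2031 KB
BDP = 4810000000 bits (601250000 bytes)


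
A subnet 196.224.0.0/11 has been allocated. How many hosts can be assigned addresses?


Host bits = 32 - 11 = 21
Total addresses = 2^21 = 2097152
Usable = total - 2 (network and broadcast)
Usable hosts: 2097150


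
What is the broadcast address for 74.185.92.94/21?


Network: 74.185.88.0/21
Host bits = 11
Set all host bits to 1:
Broadcast: 74.185.95.255


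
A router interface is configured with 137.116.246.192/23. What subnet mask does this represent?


/23 means 23 network bits, 9 host bits
Binary: 11111111111111111111111000000000
Mask: 255.255.254.0


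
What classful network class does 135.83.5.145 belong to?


First octet: 135
Binary: 10000111
10xxxxxx -> Class B (128-191)
Class B, default mask 255.255.0.0 (/16)


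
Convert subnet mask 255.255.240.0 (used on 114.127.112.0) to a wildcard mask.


Subnet mask: 255.255.240.0
Wildcard = 255.255.255.255 - subnet mask
255 - 255 = 0
255 - 255 = 0
255 - 240 = 15
255 - 0 = 255
Wildcard: 0.0.15.255


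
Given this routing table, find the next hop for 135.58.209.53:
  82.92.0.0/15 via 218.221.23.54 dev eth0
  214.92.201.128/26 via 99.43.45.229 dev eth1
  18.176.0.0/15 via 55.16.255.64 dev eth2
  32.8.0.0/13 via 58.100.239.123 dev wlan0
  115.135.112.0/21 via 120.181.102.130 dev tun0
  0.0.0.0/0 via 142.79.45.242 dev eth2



Longest prefix match for 135.58.209.53:
  /15 82.92.0.0: no
  /26 214.92.201.128: no
  /15 18.176.0.0: no
  /13 32.8.0.0: no
  /21 115.135.112.0: no
  /0 0.0.0.0: MATCH
Selected: next-hop 142.79.45.242 via eth2 (matched /0)


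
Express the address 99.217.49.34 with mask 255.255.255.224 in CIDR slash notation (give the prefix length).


Binary: 11111111.11111111.11111111.11100000
Count leading 1s
Prefix: /27


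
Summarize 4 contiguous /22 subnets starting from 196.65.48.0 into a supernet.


Original prefix: /22
Number of subnets: 4 = 2^2
New prefix = 22 - 2 = 20
Supernet: 196.65.48.0/20


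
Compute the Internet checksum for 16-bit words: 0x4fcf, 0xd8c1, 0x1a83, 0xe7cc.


Sum all words (with carry folding):
+ 0x4fcf = 0x4fcf
+ 0xd8c1 = 0x2891
+ 0x1a83 = 0x4314
+ 0xe7cc = 0x2ae1
One's complement: ~0x2ae1
Checksum = 0xd51e


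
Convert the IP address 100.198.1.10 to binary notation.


100 = 01100100
198 = 11000110
1 = 00000001
10 = 00001010
Binary: 01100100.11000110.00000001.00001010


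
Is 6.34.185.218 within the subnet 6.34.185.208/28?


Subnet network: 6.34.185.208
Test IP AND mask: 6.34.185.208
Yes, 6.34.185.218 is in 6.34.185.208/28


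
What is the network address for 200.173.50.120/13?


IP:   11001000.10101101.00110010.01111000
Mask: 11111111.11111000.00000000.00000000
AND operation:
Net:  11001000.10101000.00000000.00000000
Network: 200.168.0.0/13


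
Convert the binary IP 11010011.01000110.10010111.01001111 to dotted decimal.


11010011 = 211
01000110 = 70
10010111 = 151
01001111 = 79
IP: 211.70.151.79


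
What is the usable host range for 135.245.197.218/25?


Network: 135.245.197.128
Broadcast: 135.245.197.255
First usable = network + 1
Last usable = broadcast - 1
Range: 135.245.197.129 to 135.245.197.254


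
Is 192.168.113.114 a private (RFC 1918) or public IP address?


RFC 1918 private ranges:
  10.0.0.0/8 (10.0.0.0 - 10.255.255.255)
  172.16.0.0/12 (172.16.0.0 - 172.31.255.255)
  192.168.0.0/16 (192.168.0.0 - 192.168.255.255)
Private (in 192.168.0.0/16)


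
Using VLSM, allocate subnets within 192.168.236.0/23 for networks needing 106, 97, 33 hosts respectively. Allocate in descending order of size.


106 hosts -> /25 (126 usable): 192.168.236.0/25
97 hosts -> /25 (126 usable): 192.168.236.128/25
33 hosts -> /26 (62 usable): 192.168.237.0/26
Allocation: 192.168.236.0/25 (106 hosts, 126 usable); 192.168.236.128/25 (97 hosts, 126 usable); 192.168.237.0/26 (33 hosts, 62 usable)


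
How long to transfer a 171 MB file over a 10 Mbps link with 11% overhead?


Effective throughput = 10 * (1 - 11/100) = 8.9 Mbps
File size in Mb = 171 * 8 = 1368 Mb
Time = 1368 / 8.9
Time = 153.7079 seconds


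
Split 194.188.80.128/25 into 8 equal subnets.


New prefix = 25 + 3 = 28
Each subnet has 16 addresses
  194.188.80.128/28
  194.188.80.144/28
  194.188.80.160/28
  194.188.80.176/28
  194.188.80.192/28
  194.188.80.208/28
  194.188.80.224/28
  194.188.80.240/28
Subnets: 194.188.80.128/28, 194.188.80.144/28, 194.188.80.160/28, 194.188.80.176/28, 194.188.80.192/28, 194.188.80.208/28, 194.188.80.224/28, 194.188.80.240/28


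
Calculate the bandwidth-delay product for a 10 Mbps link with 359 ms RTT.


BDP = bandwidth * RTT
= 10 Mbps * 359 ms
= 10 * 1e6 * 359 / 1000 bits
= 3590000 bits
= 448750 bytes
= 438.2324 KB
BDP = 3590000 bits (448750 bytes)


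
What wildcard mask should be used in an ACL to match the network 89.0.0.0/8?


Subnet mask: 255.0.0.0
Wildcard = 255.255.255.255 - subnet mask
255 - 255 = 0
255 - 0 = 255
255 - 0 = 255
255 - 0 = 255
Wildcard: 0.255.255.255


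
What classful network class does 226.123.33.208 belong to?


First octet: 226
Binary: 11100010
1110xxxx -> Class D (224-239)
Class D (multicast), default mask N/A


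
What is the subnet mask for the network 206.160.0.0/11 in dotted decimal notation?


/11 means 11 network bits, 21 host bits
Binary: 11111111111000000000000000000000
Mask: 255.224.0.0


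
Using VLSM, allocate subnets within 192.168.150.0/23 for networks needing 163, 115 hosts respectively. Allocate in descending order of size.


163 hosts -> /24 (254 usable): 192.168.150.0/24
115 hosts -> /25 (126 usable): 192.168.151.0/25
Allocation: 192.168.150.0/24 (163 hosts, 254 usable); 192.168.151.0/25 (115 hosts, 126 usable)


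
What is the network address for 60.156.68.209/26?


IP:   00111100.10011100.01000100.11010001
Mask: 11111111.11111111.11111111.11000000
AND operation:
Net:  00111100.10011100.01000100.11000000
Network: 60.156.68.192/26


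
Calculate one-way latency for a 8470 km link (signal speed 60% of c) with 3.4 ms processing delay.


Speed = 0.6 * 3e5 km/s = 180000 km/s
Propagation delay = 8470 / 180000 = 0.0471 s = 47.0556 ms
Processing delay = 3.4 ms
Total one-way latency = 50.4556 ms


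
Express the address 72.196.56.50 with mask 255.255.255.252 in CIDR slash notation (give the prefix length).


Binary: 11111111.11111111.11111111.11111100
Count leading 1s
Prefix: /30


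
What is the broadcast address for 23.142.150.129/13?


Network: 23.136.0.0/13
Host bits = 19
Set all host bits to 1:
Broadcast: 23.143.255.255


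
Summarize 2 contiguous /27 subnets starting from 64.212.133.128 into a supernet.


Original prefix: /27
Number of subnets: 2 = 2^1
New prefix = 27 - 1 = 26
Supernet: 64.212.133.128/26


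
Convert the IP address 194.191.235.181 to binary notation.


194 = 11000010
191 = 10111111
235 = 11101011
181 = 10110101
Binary: 11000010.10111111.11101011.10110101


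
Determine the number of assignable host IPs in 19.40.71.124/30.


Host bits = 32 - 30 = 2
Total addresses = 2^2 = 4
Usable = total - 2 (network and broadcast)
Usable hosts: 2


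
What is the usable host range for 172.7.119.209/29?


Network: 172.7.119.208
Broadcast: 172.7.119.215
First usable = network + 1
Last usable = broadcast - 1
Range: 172.7.119.209 to 172.7.119.214


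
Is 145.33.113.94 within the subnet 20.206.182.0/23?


Subnet network: 20.206.182.0
Test IP AND mask: 145.33.112.0
No, 145.33.113.94 is not in 20.206.182.0/23


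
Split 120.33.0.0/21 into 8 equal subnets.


New prefix = 21 + 3 = 24
Each subnet has 256 addresses
  120.33.0.0/24
  120.33.1.0/24
  120.33.2.0/24
  120.33.3.0/24
  120.33.4.0/24
  120.33.5.0/24
  120.33.6.0/24
  120.33.7.0/24
Subnets: 120.33.0.0/24, 120.33.1.0/24, 120.33.2.0/24, 120.33.3.0/24, 120.33.4.0/24, 120.33.5.0/24, 120.33.6.0/24, 120.33.7.0/24


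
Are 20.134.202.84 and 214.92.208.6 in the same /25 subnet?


Mask: 255.255.255.128
20.134.202.84 AND mask = 20.134.202.0
214.92.208.6 AND mask = 214.92.208.0
No, different subnets (20.134.202.0 vs 214.92.208.0)


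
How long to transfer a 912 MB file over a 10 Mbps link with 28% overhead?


Effective throughput = 10 * (1 - 28/100) = 7.2 Mbps
File size in Mb = 912 * 8 = 7296 Mb
Time = 7296 / 7.2
Time = 1013.3333 seconds


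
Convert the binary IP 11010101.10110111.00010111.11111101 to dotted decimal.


11010101 = 213
10110111 = 183
00010111 = 23
11111101 = 253
IP: 213.183.23.253


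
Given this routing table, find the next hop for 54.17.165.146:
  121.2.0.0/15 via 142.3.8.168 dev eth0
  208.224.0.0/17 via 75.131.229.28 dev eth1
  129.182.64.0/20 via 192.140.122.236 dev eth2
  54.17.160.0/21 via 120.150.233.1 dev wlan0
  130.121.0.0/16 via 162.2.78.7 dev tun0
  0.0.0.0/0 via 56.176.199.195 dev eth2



Longest prefix match for 54.17.165.146:
  /15 121.2.0.0: no
  /17 208.224.0.0: no
  /20 129.182.64.0: no
  /21 54.17.160.0: MATCH
  /16 130.121.0.0: no
  /0 0.0.0.0: MATCH
Selected: next-hop 120.150.233.1 via wlan0 (matched /21)


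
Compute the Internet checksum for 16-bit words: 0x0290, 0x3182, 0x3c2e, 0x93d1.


Sum all words (with carry folding):
+ 0x0290 = 0x0290
+ 0x3182 = 0x3412
+ 0x3c2e = 0x7040
+ 0x93d1 = 0x0412
One's complement: ~0x0412
Checksum = 0xfbed


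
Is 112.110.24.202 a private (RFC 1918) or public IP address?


RFC 1918 private ranges:
  10.0.0.0/8 (10.0.0.0 - 10.255.255.255)
  172.16.0.0/12 (172.16.0.0 - 172.31.255.255)
  192.168.0.0/16 (192.168.0.0 - 192.168.255.255)
Public (not in any RFC 1918 range)


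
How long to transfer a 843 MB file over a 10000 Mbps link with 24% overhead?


Effective throughput = 10000 * (1 - 24/100) = 7600 Mbps
File size in Mb = 843 * 8 = 6744 Mb
Time = 6744 / 7600
Time = 0.8874 seconds


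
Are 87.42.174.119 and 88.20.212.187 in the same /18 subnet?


Mask: 255.255.192.0
87.42.174.119 AND mask = 87.42.128.0
88.20.212.187 AND mask = 88.20.192.0
No, different subnets (87.42.128.0 vs 88.20.192.0)


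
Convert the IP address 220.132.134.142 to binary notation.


220 = 11011100
132 = 10000100
134 = 10000110
142 = 10001110
Binary: 11011100.10000100.10000110.10001110


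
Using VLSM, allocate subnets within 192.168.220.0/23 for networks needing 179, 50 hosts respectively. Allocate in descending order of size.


179 hosts -> /24 (254 usable): 192.168.220.0/24
50 hosts -> /26 (62 usable): 192.168.221.0/26
Allocation: 192.168.220.0/24 (179 hosts, 254 usable); 192.168.221.0/26 (50 hosts, 62 usable)


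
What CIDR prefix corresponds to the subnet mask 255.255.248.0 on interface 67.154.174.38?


Binary: 11111111.11111111.11111000.00000000
Count leading 1s
Prefix: /21


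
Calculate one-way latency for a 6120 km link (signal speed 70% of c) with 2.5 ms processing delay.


Speed = 0.7 * 3e5 km/s = 210000 km/s
Propagation delay = 6120 / 210000 = 0.0291 s = 29.1429 ms
Processing delay = 2.5 ms
Total one-way latency = 31.6429 ms


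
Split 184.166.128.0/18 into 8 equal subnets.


New prefix = 18 + 3 = 21
Each subnet has 2048 addresses
  184.166.128.0/21
  184.166.136.0/21
  184.166.144.0/21
  184.166.152.0/21
  184.166.160.0/21
  184.166.168.0/21
  184.166.176.0/21
  184.166.184.0/21
Subnets: 184.166.128.0/21, 184.166.136.0/21, 184.166.144.0/21, 184.166.152.0/21, 184.166.160.0/21, 184.166.168.0/21, 184.166.176.0/21, 184.166.184.0/21


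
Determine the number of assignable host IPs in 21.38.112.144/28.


Host bits = 32 - 28 = 4
Total addresses = 2^4 = 16
Usable = total - 2 (network and broadcast)
Usable hosts: 14


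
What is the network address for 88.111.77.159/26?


IP:   01011000.01101111.01001101.10011111
Mask: 11111111.11111111.11111111.11000000
AND operation:
Net:  01011000.01101111.01001101.10000000
Network: 88.111.77.128/26


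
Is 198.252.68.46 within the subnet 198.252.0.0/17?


Subnet network: 198.252.0.0
Test IP AND mask: 198.252.0.0
Yes, 198.252.68.46 is in 198.252.0.0/17


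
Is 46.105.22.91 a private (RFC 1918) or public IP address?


RFC 1918 private ranges:
  10.0.0.0/8 (10.0.0.0 - 10.255.255.255)
  172.16.0.0/12 (172.16.0.0 - 172.31.255.255)
  192.168.0.0/16 (192.168.0.0 - 192.168.255.255)
Public (not in any RFC 1918 range)


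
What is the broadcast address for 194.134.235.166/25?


Network: 194.134.235.128/25
Host bits = 7
Set all host bits to 1:
Broadcast: 194.134.235.255


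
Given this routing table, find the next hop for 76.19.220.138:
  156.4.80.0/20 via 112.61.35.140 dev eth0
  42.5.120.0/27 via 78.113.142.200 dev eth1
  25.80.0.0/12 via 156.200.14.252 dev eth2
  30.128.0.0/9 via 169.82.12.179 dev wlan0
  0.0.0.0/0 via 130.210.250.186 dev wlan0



Longest prefix match for 76.19.220.138:
  /20 156.4.80.0: no
  /27 42.5.120.0: no
  /12 25.80.0.0: no
  /9 30.128.0.0: no
  /0 0.0.0.0: MATCH
Selected: next-hop 130.210.250.186 via wlan0 (matched /0)


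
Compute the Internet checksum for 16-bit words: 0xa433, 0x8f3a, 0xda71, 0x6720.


Sum all words (with carry folding):
+ 0xa433 = 0xa433
+ 0x8f3a = 0x336e
+ 0xda71 = 0x0de0
+ 0x6720 = 0x7500
One's complement: ~0x7500
Checksum = 0x8aff


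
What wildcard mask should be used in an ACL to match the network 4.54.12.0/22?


Subnet mask: 255.255.252.0
Wildcard = 255.255.255.255 - subnet mask
255 - 255 = 0
255 - 255 = 0
255 - 252 = 3
255 - 0 = 255
Wildcard: 0.0.3.255


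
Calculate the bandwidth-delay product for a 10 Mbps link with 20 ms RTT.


BDP = bandwidth * RTT
= 10 Mbps * 20 ms
= 10 * 1e6 * 20 / 1000 bits
= 200000 bits
= 25000 bytes
= 24.4141 KB
BDP = 200000 bits (25000 bytes)


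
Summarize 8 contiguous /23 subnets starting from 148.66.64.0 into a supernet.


Original prefix: /23
Number of subnets: 8 = 2^3
New prefix = 23 - 3 = 20
Supernet: 148.66.64.0/20


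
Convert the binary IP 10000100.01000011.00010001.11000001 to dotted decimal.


10000100 = 132
01000011 = 67
00010001 = 17
11000001 = 193
IP: 132.67.17.193


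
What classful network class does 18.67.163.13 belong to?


First octet: 18
Binary: 00010010
0xxxxxxx -> Class A (1-126)
Class A, default mask 255.0.0.0 (/8)


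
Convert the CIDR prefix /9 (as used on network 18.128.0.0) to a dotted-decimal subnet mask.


/9 means 9 network bits, 23 host bits
Binary: 11111111100000000000000000000000
Mask: 255.128.0.0


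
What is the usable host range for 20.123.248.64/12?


Network: 20.112.0.0
Broadcast: 20.127.255.255
First usable = network + 1
Last usable = broadcast - 1
Range: 20.112.0.1 to 20.127.255.254


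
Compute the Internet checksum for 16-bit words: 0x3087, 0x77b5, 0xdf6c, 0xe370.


Sum all words (with carry folding):
+ 0x3087 = 0x3087
+ 0x77b5 = 0xa83c
+ 0xdf6c = 0x87a9
+ 0xe370 = 0x6b1a
One's complement: ~0x6b1a
Checksum = 0x94e5


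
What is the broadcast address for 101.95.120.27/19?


Network: 101.95.96.0/19
Host bits = 13
Set all host bits to 1:
Broadcast: 101.95.127.255


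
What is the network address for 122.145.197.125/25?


IP:   01111010.10010001.11000101.01111101
Mask: 11111111.11111111.11111111.10000000
AND operation:
Net:  01111010.10010001.11000101.00000000
Network: 122.145.197.0/25


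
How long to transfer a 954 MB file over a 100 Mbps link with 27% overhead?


Effective throughput = 100 * (1 - 27/100) = 73 Mbps
File size in Mb = 954 * 8 = 7632 Mb
Time = 7632 / 73
Time = 104.5479 seconds


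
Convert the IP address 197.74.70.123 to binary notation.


197 = 11000101
74 = 01001010
70 = 01000110
123 = 01111011
Binary: 11000101.01001010.01000110.01111011


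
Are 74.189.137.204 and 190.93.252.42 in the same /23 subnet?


Mask: 255.255.254.0
74.189.137.204 AND mask = 74.189.136.0
190.93.252.42 AND mask = 190.93.252.0
No, different subnets (74.189.136.0 vs 190.93.252.0)


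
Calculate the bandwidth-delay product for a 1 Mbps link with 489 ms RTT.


BDP = bandwidth * RTT
= 1 Mbps * 489 ms
= 1 * 1e6 * 489 / 1000 bits
= 489000 bits
= 61125 bytes
= 59.6924 KB
BDP = 489000 bits (61125 bytes)


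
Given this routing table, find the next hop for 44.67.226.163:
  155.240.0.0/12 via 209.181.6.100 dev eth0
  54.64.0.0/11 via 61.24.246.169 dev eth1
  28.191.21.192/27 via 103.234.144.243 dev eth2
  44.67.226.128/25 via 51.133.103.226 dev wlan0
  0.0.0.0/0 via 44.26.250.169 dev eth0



Longest prefix match for 44.67.226.163:
  /12 155.240.0.0: no
  /11 54.64.0.0: no
  /27 28.191.21.192: no
  /25 44.67.226.128: MATCH
  /0 0.0.0.0: MATCH
Selected: next-hop 51.133.103.226 via wlan0 (matched /25)


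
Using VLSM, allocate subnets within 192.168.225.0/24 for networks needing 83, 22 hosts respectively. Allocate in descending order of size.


83 hosts -> /25 (126 usable): 192.168.225.0/25
22 hosts -> /27 (30 usable): 192.168.225.128/27
Allocation: 192.168.225.0/25 (83 hosts, 126 usable); 192.168.225.128/27 (22 hosts, 30 usable)


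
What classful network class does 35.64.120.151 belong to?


First octet: 35
Binary: 00100011
0xxxxxxx -> Class A (1-126)
Class A, default mask 255.0.0.0 (/8)


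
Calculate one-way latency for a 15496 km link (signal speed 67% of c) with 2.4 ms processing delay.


Speed = 0.67 * 3e5 km/s = 201000 km/s
Propagation delay = 15496 / 201000 = 0.0771 s = 77.0945 ms
Processing delay = 2.4 ms
Total one-way latency = 79.4945 ms


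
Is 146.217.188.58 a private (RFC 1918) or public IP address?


RFC 1918 private ranges:
  10.0.0.0/8 (10.0.0.0 - 10.255.255.255)
  172.16.0.0/12 (172.16.0.0 - 172.31.255.255)
  192.168.0.0/16 (192.168.0.0 - 192.168.255.255)
Public (not in any RFC 1918 range)


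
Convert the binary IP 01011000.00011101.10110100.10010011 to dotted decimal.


01011000 = 88
00011101 = 29
10110100 = 180
10010011 = 147
IP: 88.29.180.147


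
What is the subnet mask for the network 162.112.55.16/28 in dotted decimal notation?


/28 means 28 network bits, 4 host bits
Binary: 11111111111111111111111111110000
Mask: 255.255.255.240


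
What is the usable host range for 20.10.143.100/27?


Network: 20.10.143.96
Broadcast: 20.10.143.127
First usable = network + 1
Last usable = broadcast - 1
Range: 20.10.143.97 to 20.10.143.126


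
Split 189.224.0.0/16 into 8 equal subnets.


New prefix = 16 + 3 = 19
Each subnet has 8192 addresses
  189.224.0.0/19
  189.224.32.0/19
  189.224.64.0/19
  189.224.96.0/19
  189.224.128.0/19
  189.224.160.0/19
  189.224.192.0/19
  189.224.224.0/19
Subnets: 189.224.0.0/19, 189.224.32.0/19, 189.224.64.0/19, 189.224.96.0/19, 189.224.128.0/19, 189.224.160.0/19, 189.224.192.0/19, 189.224.224.0/19


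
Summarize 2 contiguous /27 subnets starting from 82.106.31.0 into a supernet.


Original prefix: /27
Number of subnets: 2 = 2^1
New prefix = 27 - 1 = 26
Supernet: 82.106.31.0/26


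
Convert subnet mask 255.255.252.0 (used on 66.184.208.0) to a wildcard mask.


Subnet mask: 255.255.252.0
Wildcard = 255.255.255.255 - subnet mask
255 - 255 = 0
255 - 255 = 0
255 - 252 = 3
255 - 0 = 255
Wildcard: 0.0.3.255


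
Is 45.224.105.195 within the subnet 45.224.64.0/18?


Subnet network: 45.224.64.0
Test IP AND mask: 45.224.64.0
Yes, 45.224.105.195 is in 45.224.64.0/18


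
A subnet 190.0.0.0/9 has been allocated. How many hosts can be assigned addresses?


Host bits = 32 - 9 = 23
Total addresses = 2^23 = 8388608
Usable = total - 2 (network and broadcast)
Usable hosts: 8388606


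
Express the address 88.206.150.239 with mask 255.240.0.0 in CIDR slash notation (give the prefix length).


Binary: 11111111.11110000.00000000.00000000
Count leading 1s
Prefix: /12


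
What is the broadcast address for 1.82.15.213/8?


Network: 1.0.0.0/8
Host bits = 24
Set all host bits to 1:
Broadcast: 1.255.255.255


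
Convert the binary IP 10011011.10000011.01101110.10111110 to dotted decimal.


10011011 = 155
10000011 = 131
01101110 = 110
10111110 = 190
IP: 155.131.110.190


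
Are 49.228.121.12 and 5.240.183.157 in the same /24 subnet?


Mask: 255.255.255.0
49.228.121.12 AND mask = 49.228.121.0
5.240.183.157 AND mask = 5.240.183.0
No, different subnets (49.228.121.0 vs 5.240.183.0)


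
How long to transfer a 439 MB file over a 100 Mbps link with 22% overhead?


Effective throughput = 100 * (1 - 22/100) = 78 Mbps
File size in Mb = 439 * 8 = 3512 Mb
Time = 3512 / 78
Time = 45.0256 seconds


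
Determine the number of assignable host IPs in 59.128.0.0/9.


Host bits = 32 - 9 = 23
Total addresses = 2^23 = 8388608
Usable = total - 2 (network and broadcast)
Usable hosts: 8388606


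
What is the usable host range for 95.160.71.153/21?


Network: 95.160.64.0
Broadcast: 95.160.71.255
First usable = network + 1
Last usable = broadcast - 1
Range: 95.160.64.1 to 95.160.71.254


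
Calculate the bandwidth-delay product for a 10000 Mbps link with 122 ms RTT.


BDP = bandwidth * RTT
= 10000 Mbps * 122 ms
= 10000 * 1e6 * 122 / 1000 bits
= 1220000000 bits
= 152500000 bytes
= 148925.7812 KB
BDP = 1220000000 bits (152500000 bytes)


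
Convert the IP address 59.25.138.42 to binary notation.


59 = 00111011
25 = 00011001
138 = 10001010
42 = 00101010
Binary: 00111011.00011001.10001010.00101010


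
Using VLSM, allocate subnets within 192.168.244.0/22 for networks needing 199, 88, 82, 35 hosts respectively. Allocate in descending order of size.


199 hosts -> /24 (254 usable): 192.168.244.0/24
88 hosts -> /25 (126 usable): 192.168.245.0/25
82 hosts -> /25 (126 usable): 192.168.245.128/25
35 hosts -> /26 (62 usable): 192.168.246.0/26
Allocation: 192.168.244.0/24 (199 hosts, 254 usable); 192.168.245.0/25 (88 hosts, 126 usable); 192.168.245.128/25 (82 hosts, 126 usable); 192.168.246.0/26 (35 hosts, 62 usable)
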